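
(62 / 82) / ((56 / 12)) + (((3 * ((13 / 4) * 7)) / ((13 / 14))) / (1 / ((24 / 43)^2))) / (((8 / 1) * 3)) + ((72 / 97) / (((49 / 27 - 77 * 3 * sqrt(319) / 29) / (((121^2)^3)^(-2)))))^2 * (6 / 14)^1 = 13315785696 * sqrt(319) / 77498018099993490398215488012265598697159981139984056868419641350475 + 1009754459486471483644788038463237673773546292944874490303543061475319750853 / 904757277137930603094140961331163786831482155577121910539255787035276528350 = 1.12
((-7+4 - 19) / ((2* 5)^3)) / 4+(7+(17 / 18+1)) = 160901 / 18000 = 8.94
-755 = -755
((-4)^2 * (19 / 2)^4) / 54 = 130321 / 54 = 2413.35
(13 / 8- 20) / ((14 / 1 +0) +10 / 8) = -147 / 122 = -1.20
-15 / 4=-3.75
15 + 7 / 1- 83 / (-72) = 1667 / 72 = 23.15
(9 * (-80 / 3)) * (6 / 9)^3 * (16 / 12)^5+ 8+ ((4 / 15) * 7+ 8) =-3081428 / 10935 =-281.79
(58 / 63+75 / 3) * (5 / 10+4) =1633 / 14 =116.64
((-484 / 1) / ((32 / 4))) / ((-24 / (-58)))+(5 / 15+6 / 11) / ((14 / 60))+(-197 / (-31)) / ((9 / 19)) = -22174981 / 171864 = -129.03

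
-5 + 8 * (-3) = -29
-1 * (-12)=12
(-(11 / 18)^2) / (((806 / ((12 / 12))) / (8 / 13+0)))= -121 / 424359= -0.00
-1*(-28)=28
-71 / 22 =-3.23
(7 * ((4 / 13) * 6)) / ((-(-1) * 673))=168 / 8749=0.02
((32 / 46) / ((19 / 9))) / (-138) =-24 / 10051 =-0.00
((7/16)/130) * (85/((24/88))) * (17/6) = 22253/7488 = 2.97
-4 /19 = -0.21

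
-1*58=-58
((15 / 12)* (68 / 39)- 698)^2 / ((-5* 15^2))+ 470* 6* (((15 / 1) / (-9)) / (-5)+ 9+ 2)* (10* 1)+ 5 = 319174.63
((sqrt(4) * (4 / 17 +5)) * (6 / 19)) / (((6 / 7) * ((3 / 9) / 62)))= 231756 / 323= 717.51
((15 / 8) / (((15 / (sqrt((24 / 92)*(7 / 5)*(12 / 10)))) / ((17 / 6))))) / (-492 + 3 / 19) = -323*sqrt(161) / 8597400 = -0.00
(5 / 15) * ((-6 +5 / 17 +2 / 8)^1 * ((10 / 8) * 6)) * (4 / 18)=-1855 / 612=-3.03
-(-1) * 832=832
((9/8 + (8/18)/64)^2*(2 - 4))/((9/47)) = -1248743/93312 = -13.38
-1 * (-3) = 3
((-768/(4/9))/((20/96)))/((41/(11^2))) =-24478.60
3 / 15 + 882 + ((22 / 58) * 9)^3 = 112431374 / 121945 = 921.98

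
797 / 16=49.81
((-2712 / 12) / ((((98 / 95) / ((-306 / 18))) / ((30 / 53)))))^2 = 29973982522500 / 6744409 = 4444271.18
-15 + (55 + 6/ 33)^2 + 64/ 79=28971830/ 9559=3030.84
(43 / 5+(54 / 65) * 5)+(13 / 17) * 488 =426453 / 1105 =385.93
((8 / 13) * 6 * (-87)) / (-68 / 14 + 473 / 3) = -87696 / 41717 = -2.10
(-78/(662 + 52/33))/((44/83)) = -9711/43796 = -0.22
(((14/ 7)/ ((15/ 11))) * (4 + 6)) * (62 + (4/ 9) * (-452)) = -55000/ 27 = -2037.04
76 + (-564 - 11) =-499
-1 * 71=-71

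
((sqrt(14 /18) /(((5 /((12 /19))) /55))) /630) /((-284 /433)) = -4763* sqrt(7) /849870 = -0.01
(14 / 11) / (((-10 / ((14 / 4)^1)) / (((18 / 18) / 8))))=-49 / 880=-0.06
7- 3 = 4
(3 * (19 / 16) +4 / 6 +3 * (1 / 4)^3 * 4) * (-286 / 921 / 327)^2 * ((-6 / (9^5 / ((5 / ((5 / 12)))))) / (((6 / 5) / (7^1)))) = -151731580 / 5355836527983561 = -0.00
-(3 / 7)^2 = -0.18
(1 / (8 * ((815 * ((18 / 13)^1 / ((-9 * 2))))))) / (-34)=0.00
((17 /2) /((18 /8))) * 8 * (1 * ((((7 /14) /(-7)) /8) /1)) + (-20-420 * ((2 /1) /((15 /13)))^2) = -403873 /315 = -1282.14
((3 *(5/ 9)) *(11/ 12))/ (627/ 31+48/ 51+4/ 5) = 144925/ 2083788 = 0.07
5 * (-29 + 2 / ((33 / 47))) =-4315 / 33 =-130.76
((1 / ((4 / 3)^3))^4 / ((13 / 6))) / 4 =1594323 / 436207616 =0.00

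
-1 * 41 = -41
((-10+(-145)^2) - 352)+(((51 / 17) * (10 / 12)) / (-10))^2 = 330609 / 16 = 20663.06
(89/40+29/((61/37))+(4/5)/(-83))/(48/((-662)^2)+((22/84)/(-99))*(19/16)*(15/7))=-155038247325612/51839808913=-2990.72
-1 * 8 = -8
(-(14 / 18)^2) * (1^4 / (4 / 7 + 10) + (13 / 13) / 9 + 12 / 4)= -104615 / 53946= -1.94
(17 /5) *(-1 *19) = -323 /5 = -64.60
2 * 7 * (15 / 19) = 210 / 19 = 11.05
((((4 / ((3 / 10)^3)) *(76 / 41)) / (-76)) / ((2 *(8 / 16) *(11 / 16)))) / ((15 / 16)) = -204800 / 36531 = -5.61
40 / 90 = 4 / 9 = 0.44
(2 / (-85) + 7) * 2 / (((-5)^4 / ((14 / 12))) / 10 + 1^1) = 4151 / 16235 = 0.26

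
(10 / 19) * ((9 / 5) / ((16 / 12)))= 27 / 38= 0.71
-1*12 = -12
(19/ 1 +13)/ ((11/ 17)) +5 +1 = 610/ 11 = 55.45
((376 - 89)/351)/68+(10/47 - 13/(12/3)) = -848417/280449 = -3.03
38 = 38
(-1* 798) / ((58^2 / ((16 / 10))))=-0.38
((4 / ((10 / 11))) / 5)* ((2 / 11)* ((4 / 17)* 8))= 128 / 425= 0.30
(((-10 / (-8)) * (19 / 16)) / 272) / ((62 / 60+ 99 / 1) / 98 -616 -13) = -0.00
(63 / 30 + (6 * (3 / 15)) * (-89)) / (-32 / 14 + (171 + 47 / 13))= -95277 / 156820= -0.61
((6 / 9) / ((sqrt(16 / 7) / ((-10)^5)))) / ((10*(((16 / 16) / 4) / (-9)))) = 60000*sqrt(7) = 158745.08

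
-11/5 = -2.20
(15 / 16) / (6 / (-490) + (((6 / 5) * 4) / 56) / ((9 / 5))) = 11025 / 416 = 26.50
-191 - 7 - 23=-221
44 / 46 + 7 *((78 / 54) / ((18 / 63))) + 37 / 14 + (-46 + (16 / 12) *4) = -2432 / 1449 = -1.68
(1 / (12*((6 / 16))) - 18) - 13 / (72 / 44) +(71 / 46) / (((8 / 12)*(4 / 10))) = -33011 / 1656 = -19.93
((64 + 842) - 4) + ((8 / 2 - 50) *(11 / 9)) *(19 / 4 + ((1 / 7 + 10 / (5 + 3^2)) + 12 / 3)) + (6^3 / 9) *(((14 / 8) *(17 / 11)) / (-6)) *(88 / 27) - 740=-156263 / 378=-413.39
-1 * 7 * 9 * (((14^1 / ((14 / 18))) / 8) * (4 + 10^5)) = -14175567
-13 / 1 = -13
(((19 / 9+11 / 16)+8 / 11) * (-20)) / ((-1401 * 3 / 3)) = 0.05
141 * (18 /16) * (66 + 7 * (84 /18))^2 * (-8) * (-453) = 5596296768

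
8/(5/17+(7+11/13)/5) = 8840/2059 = 4.29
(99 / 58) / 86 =99 / 4988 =0.02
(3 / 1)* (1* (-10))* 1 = -30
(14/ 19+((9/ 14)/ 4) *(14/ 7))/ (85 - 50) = 563/ 18620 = 0.03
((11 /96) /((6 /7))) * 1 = 77 /576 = 0.13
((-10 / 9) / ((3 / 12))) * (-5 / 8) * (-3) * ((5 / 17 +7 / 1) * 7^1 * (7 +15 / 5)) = -4254.90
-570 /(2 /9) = -2565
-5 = -5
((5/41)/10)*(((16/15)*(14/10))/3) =56/9225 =0.01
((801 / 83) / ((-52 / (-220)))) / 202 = 44055 / 217958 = 0.20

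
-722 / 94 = -7.68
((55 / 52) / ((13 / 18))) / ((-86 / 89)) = -44055 / 29068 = -1.52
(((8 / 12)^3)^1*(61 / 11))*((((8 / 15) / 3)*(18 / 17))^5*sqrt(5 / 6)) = 255852544*sqrt(30) / 3953414334375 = 0.00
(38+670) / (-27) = -236 / 9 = -26.22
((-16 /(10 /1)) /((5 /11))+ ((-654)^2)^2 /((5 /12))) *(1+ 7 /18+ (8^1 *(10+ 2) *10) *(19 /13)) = 360735823635774644 /585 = 616642433565426.74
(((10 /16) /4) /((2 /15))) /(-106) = -75 /6784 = -0.01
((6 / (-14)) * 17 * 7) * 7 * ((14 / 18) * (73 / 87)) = -232.98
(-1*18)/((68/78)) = -351/17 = -20.65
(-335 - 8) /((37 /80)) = -27440 /37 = -741.62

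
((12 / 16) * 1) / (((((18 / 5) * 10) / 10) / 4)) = 5 / 6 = 0.83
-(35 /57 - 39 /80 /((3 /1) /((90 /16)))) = 2189 /7296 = 0.30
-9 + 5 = -4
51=51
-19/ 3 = -6.33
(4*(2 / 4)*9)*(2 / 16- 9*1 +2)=-495 / 4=-123.75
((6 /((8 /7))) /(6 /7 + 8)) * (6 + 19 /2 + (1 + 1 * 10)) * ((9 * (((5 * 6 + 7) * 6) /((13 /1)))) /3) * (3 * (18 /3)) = 23349627 /1612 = 14484.88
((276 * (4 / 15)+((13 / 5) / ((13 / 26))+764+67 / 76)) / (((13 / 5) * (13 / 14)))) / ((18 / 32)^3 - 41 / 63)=-289554757632 / 391770899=-739.09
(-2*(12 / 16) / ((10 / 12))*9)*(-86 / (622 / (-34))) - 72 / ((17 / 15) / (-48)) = 78598026 / 26435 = 2973.26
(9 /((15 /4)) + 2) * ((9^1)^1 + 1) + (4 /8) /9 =793 /18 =44.06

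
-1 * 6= -6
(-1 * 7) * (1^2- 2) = 7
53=53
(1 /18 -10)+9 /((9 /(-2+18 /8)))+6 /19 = -6415 /684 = -9.38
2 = 2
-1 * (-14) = 14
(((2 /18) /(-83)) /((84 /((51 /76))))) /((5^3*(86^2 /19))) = -17 /77347368000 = -0.00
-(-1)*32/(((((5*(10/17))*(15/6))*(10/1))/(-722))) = -196384/625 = -314.21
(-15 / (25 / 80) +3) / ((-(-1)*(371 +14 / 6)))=-27 / 224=-0.12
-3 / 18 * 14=-7 / 3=-2.33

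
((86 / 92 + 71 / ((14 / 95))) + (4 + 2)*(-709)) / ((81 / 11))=-82456 / 161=-512.15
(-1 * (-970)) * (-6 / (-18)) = 970 / 3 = 323.33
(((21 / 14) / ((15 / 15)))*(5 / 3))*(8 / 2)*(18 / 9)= 20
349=349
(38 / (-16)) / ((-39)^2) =-19 / 12168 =-0.00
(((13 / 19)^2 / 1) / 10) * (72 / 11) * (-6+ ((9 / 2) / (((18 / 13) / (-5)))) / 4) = -244881 / 79420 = -3.08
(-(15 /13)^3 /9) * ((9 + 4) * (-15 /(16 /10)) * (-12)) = -249.63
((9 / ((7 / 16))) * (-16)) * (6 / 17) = -13824 / 119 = -116.17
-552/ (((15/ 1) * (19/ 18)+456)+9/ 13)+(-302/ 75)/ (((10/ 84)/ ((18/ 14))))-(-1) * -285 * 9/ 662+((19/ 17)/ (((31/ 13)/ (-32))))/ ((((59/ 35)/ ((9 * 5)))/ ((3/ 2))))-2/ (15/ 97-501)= -1495197411262084740937/ 2303541315084755250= -649.09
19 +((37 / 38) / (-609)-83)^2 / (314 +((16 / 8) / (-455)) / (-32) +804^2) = 1711966082279892737 / 90052989285294063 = 19.01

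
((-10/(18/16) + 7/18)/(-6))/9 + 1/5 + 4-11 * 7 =-39227/540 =-72.64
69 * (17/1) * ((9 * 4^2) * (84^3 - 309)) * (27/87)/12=75046968180/29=2587826488.97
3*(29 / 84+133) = 11201 / 28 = 400.04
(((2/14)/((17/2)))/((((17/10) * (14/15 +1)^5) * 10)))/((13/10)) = 15187500/539422707551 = 0.00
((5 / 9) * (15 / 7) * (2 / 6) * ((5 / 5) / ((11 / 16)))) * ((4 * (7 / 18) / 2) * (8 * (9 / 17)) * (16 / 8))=6400 / 1683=3.80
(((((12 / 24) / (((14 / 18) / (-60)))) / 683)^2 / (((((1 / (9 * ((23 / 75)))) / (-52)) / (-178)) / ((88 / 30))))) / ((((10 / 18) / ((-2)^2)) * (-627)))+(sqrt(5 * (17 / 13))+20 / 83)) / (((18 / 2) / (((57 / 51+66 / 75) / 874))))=-319230013746038 / 502112243265399375+283 * sqrt(1105) / 14486550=0.00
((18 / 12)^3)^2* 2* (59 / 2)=43011 / 64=672.05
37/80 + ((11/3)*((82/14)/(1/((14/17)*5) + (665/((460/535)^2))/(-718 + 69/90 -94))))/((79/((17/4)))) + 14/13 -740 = -569221804499792443/769432071155280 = -739.79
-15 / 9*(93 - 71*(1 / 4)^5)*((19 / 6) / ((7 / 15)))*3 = -45201475 / 14336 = -3153.00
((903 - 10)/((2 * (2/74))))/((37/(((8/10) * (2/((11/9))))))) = 32148/55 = 584.51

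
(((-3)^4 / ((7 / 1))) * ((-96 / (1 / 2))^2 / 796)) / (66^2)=20736 / 168553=0.12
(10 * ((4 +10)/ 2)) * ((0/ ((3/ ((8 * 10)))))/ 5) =0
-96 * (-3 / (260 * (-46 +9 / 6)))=-0.02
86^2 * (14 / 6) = 51772 / 3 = 17257.33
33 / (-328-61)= -33 / 389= -0.08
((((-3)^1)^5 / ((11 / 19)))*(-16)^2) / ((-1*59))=1181952 / 649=1821.19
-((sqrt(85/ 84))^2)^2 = -7225/ 7056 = -1.02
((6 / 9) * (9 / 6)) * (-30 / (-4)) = 15 / 2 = 7.50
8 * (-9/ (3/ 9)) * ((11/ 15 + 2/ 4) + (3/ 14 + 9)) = -78984/ 35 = -2256.69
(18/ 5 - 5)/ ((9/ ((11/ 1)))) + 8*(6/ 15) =67/ 45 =1.49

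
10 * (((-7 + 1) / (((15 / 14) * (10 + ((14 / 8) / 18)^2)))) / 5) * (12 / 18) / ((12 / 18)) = -290304 / 259445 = -1.12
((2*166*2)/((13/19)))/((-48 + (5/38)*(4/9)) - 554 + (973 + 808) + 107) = 539334/714727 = 0.75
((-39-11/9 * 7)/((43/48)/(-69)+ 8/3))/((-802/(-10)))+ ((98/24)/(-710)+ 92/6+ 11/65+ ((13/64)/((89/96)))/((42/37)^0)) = 538241680188347/34742157981960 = 15.49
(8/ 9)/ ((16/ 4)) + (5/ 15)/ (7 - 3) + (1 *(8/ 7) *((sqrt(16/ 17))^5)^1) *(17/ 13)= 11/ 36 + 8192 *sqrt(17)/ 26299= 1.59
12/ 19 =0.63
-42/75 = -14/25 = -0.56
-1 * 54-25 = -79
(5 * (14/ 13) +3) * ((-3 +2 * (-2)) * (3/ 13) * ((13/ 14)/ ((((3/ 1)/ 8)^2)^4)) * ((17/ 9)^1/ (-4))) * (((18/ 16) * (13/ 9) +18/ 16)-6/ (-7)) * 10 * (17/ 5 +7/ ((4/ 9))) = 18790376800256/ 1791153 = 10490659.82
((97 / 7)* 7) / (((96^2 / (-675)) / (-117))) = 851175 / 1024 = 831.23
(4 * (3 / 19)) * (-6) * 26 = -98.53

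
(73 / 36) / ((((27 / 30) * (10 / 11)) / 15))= 4015 / 108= 37.18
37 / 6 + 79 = 511 / 6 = 85.17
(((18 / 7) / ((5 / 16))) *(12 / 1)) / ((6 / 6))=3456 / 35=98.74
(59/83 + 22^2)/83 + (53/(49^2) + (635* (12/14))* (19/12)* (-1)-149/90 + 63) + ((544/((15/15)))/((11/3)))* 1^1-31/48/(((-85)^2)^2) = -883805519889564366247/1367663399951310000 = -646.22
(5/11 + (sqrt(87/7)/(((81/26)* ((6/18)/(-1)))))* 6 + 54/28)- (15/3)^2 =-3483/154- 52* sqrt(609)/63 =-42.99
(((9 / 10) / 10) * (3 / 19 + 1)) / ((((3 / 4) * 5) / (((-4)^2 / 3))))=352 / 2375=0.15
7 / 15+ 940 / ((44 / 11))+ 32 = 4012 / 15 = 267.47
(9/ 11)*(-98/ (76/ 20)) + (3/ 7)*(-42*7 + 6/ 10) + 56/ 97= -103783783/ 709555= -146.27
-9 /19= -0.47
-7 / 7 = -1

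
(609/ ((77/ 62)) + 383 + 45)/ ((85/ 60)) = 121224/ 187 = 648.26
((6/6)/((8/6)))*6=9/2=4.50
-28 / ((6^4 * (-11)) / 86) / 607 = 301 / 1081674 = 0.00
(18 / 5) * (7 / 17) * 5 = 126 / 17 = 7.41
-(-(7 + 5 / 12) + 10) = -31 / 12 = -2.58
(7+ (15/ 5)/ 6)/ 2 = 15/ 4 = 3.75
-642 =-642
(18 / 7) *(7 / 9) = 2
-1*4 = -4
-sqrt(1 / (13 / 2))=-sqrt(26) / 13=-0.39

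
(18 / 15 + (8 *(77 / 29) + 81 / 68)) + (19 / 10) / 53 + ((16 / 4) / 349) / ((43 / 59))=37147886865 / 1568471612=23.68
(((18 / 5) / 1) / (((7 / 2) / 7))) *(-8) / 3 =-96 / 5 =-19.20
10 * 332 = 3320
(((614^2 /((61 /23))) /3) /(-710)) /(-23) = 188498 /64965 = 2.90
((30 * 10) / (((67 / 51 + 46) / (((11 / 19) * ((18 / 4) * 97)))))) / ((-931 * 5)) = -14692590 / 42683557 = -0.34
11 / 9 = 1.22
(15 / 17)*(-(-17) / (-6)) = -5 / 2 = -2.50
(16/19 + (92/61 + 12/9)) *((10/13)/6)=64040/135603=0.47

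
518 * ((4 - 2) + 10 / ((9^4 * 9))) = 61179944 / 59049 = 1036.09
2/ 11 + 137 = 1509/ 11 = 137.18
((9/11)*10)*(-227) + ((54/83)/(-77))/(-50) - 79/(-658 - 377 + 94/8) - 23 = -1229570814064/653959075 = -1880.20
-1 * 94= -94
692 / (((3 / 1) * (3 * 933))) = 692 / 8397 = 0.08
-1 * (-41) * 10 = 410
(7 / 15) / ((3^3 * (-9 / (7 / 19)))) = -49 / 69255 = -0.00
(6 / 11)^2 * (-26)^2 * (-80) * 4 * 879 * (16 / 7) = -129307770.11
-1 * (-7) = 7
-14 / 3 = -4.67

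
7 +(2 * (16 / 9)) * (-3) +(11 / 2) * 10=154 / 3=51.33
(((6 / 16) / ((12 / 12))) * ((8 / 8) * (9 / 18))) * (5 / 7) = 15 / 112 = 0.13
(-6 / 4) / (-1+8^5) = -3 / 65534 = -0.00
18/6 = 3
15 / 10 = 3 / 2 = 1.50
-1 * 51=-51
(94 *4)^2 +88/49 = 6927512/49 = 141377.80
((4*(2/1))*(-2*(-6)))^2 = 9216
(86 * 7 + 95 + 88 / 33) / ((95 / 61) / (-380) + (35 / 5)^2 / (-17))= -8706652 / 35919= -242.40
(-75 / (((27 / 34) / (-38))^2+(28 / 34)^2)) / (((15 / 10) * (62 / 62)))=-73.68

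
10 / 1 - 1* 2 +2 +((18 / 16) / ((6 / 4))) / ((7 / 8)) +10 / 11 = 906 / 77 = 11.77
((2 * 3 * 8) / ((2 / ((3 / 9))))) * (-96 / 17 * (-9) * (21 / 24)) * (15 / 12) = 7560 / 17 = 444.71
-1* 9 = -9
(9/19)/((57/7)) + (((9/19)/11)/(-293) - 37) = -42982099/1163503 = -36.94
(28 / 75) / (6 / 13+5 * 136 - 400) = 182 / 136725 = 0.00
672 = 672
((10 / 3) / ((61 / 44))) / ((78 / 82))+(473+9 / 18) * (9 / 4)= 60972971 / 57096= 1067.90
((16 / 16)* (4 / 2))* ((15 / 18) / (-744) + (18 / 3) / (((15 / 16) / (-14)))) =-1999897 / 11160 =-179.20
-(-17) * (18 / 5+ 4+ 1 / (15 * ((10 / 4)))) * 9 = 29172 / 25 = 1166.88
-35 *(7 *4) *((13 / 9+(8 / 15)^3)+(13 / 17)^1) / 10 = -13274492 / 57375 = -231.36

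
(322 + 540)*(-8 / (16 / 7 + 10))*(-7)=168952 / 43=3929.12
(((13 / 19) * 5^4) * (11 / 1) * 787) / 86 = 70338125 / 1634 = 43046.59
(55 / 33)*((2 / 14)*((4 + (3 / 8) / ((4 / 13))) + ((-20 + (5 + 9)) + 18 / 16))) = 55 / 672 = 0.08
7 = 7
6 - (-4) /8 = 13 /2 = 6.50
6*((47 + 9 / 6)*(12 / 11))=3492 / 11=317.45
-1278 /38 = -639 /19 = -33.63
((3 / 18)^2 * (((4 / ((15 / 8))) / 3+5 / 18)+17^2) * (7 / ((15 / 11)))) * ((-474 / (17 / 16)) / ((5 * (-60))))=158760217 / 2581875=61.49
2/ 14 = 0.14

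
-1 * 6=-6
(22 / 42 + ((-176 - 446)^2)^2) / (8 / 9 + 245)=9429791455761 / 15491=608727096.75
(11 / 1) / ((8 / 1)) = 11 / 8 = 1.38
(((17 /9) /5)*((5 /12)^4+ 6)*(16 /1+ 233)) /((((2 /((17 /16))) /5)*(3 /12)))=2999358467 /497664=6026.87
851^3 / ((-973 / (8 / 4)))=-1266793.53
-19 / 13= -1.46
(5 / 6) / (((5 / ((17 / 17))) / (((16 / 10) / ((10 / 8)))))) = 0.21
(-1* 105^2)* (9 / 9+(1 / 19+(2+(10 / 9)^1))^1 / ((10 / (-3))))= -21315 / 38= -560.92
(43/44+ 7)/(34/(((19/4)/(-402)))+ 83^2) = 513/257972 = 0.00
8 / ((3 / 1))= 8 / 3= 2.67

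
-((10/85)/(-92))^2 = -1/611524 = -0.00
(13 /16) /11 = 13 /176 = 0.07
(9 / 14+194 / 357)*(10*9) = 1815 / 17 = 106.76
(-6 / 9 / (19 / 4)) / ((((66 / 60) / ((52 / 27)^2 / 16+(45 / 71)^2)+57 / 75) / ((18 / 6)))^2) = -325218062862960000 / 1604394577777570171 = -0.20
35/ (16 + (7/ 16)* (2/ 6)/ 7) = 1680/ 769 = 2.18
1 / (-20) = -1 / 20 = -0.05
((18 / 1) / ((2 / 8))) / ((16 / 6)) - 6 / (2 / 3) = 18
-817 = -817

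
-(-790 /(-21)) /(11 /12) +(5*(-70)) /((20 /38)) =-54365 /77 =-706.04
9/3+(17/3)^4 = 1034.12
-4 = -4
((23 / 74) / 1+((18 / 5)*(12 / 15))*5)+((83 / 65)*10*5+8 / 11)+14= 4935669 / 52910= 93.28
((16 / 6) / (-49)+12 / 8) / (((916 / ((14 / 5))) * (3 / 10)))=425 / 28854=0.01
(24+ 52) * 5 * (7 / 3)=2660 / 3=886.67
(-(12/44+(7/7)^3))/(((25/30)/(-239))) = 20076/55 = 365.02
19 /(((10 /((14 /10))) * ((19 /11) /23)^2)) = 448063 /950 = 471.65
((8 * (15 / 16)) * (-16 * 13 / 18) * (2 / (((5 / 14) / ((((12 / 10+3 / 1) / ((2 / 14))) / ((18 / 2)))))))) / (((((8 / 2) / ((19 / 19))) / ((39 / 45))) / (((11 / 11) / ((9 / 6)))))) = -463736 / 2025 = -229.01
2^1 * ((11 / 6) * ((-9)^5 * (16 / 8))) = -433026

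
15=15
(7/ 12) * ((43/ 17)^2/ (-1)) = -12943/ 3468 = -3.73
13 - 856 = -843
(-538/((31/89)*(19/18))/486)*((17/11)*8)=-37.23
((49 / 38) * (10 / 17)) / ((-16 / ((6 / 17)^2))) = -2205 / 373388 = -0.01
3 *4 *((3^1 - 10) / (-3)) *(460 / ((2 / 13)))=83720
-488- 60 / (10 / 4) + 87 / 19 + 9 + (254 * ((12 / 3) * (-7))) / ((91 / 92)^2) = -174592066 / 22477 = -7767.59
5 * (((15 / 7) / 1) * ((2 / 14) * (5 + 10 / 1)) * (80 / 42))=15000 / 343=43.73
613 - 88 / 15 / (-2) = 9239 / 15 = 615.93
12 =12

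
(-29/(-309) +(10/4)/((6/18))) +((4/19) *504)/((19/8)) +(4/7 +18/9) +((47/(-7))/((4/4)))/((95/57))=396766697/7808430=50.81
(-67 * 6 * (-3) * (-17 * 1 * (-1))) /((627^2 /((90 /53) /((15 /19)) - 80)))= -9399028 /2315093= -4.06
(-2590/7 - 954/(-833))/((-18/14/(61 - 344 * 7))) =-721129832/1071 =-673323.84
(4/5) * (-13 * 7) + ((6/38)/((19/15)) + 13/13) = -129374/1805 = -71.68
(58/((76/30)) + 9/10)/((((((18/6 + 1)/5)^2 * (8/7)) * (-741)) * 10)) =-10549/2402816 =-0.00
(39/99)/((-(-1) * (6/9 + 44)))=13/1474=0.01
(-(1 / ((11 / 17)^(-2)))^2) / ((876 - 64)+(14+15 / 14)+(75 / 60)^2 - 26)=-1639792 / 7508120295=-0.00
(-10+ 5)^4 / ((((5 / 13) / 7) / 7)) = 79625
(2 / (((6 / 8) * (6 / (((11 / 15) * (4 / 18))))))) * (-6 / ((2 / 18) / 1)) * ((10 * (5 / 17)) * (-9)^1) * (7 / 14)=51.76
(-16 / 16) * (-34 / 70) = 17 / 35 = 0.49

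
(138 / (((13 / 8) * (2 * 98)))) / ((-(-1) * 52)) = 69 / 8281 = 0.01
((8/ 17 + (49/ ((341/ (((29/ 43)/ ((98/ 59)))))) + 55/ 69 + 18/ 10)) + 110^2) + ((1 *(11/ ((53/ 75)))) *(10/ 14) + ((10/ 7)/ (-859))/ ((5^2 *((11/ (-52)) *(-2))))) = 132804946010143573/ 10962709749222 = 12114.24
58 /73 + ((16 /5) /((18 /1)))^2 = 122122 /147825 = 0.83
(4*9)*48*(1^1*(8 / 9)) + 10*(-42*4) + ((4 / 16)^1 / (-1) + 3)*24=-78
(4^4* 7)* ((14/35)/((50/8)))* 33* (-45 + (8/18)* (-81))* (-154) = 5901299712/125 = 47210397.70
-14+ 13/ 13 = -13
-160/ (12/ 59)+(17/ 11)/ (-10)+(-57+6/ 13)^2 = 134393231/ 55770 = 2409.78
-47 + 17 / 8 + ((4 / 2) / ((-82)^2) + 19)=-347963 / 13448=-25.87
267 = 267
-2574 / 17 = -151.41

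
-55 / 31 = -1.77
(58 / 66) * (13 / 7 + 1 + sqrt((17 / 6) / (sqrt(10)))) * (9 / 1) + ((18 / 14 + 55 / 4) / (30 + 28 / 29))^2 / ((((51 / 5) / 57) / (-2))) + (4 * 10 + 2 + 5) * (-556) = -1543551452808437 / 59112638816 + 29 * 2^(1 / 4) * 5^(3 / 4) * sqrt(51) / 110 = -26104.55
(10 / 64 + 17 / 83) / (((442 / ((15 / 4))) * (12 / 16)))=4795 / 1173952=0.00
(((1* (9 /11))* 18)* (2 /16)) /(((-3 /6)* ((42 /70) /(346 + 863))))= -163215 /22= -7418.86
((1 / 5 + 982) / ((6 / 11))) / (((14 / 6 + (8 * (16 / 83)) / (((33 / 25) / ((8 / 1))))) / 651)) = 32108083623 / 319910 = 100365.99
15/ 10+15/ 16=39/ 16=2.44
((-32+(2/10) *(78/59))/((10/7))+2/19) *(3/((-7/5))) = 47.38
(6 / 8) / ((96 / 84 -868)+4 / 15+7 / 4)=-315 / 363233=-0.00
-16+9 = -7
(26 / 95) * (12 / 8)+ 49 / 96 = 8399 / 9120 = 0.92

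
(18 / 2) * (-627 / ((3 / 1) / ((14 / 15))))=-8778 / 5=-1755.60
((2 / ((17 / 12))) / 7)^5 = 7962624 / 23863536599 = 0.00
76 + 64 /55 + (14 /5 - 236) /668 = 1411083 /18370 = 76.81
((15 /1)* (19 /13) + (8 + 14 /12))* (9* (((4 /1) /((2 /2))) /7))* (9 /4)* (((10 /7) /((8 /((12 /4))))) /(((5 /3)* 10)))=117855 /10192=11.56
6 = 6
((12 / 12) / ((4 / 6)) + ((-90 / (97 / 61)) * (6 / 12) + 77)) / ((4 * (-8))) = -9739 / 6208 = -1.57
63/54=7/6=1.17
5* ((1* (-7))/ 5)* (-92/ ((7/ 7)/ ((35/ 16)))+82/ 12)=16331/ 12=1360.92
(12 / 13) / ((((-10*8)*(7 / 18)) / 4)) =-54 / 455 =-0.12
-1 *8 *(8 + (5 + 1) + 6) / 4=-40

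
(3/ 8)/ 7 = 3/ 56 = 0.05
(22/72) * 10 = 55/18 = 3.06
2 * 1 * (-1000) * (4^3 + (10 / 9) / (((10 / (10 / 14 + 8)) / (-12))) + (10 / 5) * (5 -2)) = -2452000 / 21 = -116761.90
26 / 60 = 13 / 30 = 0.43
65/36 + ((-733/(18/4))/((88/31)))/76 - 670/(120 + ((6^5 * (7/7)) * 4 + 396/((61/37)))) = 1651471957/1604548176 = 1.03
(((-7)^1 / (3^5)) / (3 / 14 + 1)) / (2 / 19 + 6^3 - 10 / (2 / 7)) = -1862 / 14214771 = -0.00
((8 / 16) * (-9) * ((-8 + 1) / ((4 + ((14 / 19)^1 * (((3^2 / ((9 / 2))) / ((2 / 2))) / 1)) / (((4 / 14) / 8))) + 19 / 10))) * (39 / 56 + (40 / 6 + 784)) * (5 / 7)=63150775 / 167272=377.53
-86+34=-52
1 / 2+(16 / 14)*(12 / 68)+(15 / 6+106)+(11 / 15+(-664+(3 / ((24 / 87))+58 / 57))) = -147102227 / 271320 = -542.17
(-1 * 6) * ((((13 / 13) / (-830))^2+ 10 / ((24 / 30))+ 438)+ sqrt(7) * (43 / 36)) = -931048353 / 344450 -43 * sqrt(7) / 6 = -2721.96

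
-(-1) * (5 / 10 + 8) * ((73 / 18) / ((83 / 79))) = 98039 / 2988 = 32.81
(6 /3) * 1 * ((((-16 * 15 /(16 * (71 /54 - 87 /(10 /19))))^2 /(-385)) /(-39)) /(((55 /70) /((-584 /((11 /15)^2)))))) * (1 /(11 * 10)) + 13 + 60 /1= 18726056517391139 /256521371363543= 73.00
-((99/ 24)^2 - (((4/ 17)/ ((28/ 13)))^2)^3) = -3092499262485233/ 181744694737984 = -17.02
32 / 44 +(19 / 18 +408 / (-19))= -74077 / 3762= -19.69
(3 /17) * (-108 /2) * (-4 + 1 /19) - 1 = 11827 /323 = 36.62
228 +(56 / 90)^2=462484 / 2025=228.39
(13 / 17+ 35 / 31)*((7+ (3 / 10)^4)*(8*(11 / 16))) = 384674609 / 5270000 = 72.99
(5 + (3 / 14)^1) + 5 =143 / 14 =10.21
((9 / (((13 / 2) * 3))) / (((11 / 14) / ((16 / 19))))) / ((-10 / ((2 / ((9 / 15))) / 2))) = -224 / 2717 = -0.08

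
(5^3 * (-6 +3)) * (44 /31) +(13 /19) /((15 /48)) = -1561052 /2945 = -530.07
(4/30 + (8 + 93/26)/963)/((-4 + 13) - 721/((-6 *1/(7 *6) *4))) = 36394/318170385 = 0.00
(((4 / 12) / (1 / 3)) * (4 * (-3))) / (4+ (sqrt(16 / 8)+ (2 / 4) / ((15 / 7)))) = -45720 / 14329+ 10800 * sqrt(2) / 14329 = -2.12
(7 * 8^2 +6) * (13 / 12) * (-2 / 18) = -2951 / 54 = -54.65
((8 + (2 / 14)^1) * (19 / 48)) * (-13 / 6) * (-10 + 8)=4693 / 336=13.97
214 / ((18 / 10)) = 1070 / 9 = 118.89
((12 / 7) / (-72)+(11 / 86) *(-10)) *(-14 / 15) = 2353 / 1935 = 1.22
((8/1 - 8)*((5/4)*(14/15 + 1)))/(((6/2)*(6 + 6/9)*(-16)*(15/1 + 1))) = 0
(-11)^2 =121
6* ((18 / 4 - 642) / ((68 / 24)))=-1350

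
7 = 7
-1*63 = -63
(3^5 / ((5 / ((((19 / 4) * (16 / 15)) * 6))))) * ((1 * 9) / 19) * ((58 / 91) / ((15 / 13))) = 338256 / 875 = 386.58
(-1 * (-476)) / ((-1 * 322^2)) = -17 / 3703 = -0.00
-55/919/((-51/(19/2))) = 1045/93738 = 0.01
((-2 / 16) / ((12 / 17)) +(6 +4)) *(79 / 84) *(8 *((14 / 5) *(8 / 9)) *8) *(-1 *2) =-2943.09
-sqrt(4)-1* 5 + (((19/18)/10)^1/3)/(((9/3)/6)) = -1871/270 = -6.93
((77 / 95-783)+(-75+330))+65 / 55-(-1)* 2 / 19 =-549568 / 1045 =-525.90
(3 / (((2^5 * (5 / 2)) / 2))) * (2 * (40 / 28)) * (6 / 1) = 9 / 7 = 1.29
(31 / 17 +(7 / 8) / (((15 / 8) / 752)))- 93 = 66238 / 255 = 259.76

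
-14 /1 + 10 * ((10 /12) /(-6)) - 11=-475 /18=-26.39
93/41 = 2.27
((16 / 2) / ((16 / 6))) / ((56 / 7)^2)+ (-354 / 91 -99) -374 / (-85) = -2866667 / 29120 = -98.44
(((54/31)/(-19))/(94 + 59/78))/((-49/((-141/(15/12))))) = -2375568/1066558255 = -0.00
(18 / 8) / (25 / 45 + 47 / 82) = 3321 / 1666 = 1.99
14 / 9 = 1.56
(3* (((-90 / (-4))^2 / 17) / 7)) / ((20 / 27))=32805 / 1904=17.23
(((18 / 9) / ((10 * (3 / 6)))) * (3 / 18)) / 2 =1 / 30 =0.03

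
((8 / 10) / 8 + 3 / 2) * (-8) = -64 / 5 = -12.80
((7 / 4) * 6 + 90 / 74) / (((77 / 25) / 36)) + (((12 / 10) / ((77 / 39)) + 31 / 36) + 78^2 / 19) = 406238387 / 885780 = 458.62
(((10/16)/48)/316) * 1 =5/121344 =0.00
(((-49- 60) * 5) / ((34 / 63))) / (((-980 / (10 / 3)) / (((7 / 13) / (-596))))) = -1635 / 526864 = -0.00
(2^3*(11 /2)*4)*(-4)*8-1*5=-5637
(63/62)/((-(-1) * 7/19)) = 171/62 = 2.76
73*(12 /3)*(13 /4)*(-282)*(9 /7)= -2408562 /7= -344080.29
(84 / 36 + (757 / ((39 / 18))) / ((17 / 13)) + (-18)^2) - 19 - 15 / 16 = 468035 / 816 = 573.57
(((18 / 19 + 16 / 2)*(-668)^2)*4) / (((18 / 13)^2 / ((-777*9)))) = -3320384019680 / 57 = -58252351222.46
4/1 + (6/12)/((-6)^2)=4.01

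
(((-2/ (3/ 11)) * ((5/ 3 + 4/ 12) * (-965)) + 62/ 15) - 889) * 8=1592216/ 15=106147.73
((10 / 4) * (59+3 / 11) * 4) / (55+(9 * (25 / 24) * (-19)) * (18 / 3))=-5216 / 8921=-0.58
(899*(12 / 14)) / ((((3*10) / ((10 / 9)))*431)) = 1798 / 27153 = 0.07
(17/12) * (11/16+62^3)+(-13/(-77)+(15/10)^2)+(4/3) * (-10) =4991394671/14784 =337621.39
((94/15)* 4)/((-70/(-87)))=5452/175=31.15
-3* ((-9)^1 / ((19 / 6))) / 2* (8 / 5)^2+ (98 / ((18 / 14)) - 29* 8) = -144.86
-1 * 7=-7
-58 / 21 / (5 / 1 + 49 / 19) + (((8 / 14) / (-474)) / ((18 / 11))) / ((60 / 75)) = -43639 / 119448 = -0.37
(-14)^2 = 196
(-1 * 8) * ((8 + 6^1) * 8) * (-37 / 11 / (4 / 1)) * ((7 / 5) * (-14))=-14767.71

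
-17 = -17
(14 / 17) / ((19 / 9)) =126 / 323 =0.39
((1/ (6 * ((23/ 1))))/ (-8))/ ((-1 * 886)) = 1/ 978144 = 0.00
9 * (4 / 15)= 12 / 5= 2.40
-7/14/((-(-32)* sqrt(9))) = -1/192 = -0.01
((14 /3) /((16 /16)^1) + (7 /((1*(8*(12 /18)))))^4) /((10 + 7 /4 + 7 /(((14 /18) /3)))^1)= 1500947 /7618560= 0.20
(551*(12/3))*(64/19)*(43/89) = 319232/89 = 3586.88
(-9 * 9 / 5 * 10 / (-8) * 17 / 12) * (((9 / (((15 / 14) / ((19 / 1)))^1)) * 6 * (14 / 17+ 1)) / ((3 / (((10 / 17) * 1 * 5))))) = 1669815 / 34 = 49112.21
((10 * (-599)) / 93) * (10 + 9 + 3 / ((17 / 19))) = -2276200 / 1581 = -1439.72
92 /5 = 18.40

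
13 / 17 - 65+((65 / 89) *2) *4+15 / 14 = -1214177 / 21182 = -57.32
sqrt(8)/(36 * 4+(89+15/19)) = 19 * sqrt(2)/2221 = 0.01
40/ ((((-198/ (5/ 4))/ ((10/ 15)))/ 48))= -800/ 99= -8.08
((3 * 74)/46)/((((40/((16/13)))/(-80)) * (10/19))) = -22.57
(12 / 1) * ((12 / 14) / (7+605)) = 2 / 119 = 0.02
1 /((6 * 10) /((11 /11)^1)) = 1 /60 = 0.02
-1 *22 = -22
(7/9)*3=7/3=2.33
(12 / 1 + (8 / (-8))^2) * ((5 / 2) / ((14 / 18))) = 585 / 14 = 41.79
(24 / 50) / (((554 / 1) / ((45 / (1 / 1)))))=54 / 1385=0.04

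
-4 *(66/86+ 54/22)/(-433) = 6096/204809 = 0.03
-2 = -2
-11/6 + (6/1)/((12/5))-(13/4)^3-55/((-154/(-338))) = -207481/1344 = -154.38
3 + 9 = 12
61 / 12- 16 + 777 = 9193 / 12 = 766.08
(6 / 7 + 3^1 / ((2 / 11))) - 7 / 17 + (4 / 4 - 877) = -204455 / 238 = -859.05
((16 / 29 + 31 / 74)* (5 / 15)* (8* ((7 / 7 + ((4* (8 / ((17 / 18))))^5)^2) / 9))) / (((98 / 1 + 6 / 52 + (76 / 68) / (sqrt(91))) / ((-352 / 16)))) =-342120125701230920137041797727040763600 / 2660547627921428029021761 + 728037451791833732721486717456882400* sqrt(91) / 45229309674664276493369937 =-128436563459674.46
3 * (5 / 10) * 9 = 27 / 2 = 13.50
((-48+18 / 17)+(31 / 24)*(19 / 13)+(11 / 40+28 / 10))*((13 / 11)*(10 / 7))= -7229 / 102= -70.87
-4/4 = -1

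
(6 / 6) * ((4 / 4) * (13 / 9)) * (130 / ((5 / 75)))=8450 / 3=2816.67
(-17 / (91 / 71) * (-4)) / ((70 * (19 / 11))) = 26554 / 60515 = 0.44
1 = 1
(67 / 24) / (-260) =-67 / 6240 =-0.01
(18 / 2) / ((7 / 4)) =36 / 7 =5.14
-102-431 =-533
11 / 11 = 1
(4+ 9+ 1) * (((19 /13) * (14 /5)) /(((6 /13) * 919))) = 1862 /13785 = 0.14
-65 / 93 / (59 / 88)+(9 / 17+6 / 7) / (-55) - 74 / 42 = -1847582 / 652953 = -2.83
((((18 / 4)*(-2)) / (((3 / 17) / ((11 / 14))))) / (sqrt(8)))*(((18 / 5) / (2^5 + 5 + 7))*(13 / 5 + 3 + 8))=-7803*sqrt(2) / 700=-15.76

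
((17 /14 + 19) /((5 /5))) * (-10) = -1415 /7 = -202.14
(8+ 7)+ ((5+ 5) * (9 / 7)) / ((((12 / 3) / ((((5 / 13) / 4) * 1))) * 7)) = 76665 / 5096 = 15.04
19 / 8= 2.38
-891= -891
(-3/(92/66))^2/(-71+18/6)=-9801/143888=-0.07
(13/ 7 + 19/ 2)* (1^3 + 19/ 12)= 29.34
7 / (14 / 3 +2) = 21 / 20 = 1.05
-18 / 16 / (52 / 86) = -387 / 208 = -1.86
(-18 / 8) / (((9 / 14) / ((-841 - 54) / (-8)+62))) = -608.56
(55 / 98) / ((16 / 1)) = 55 / 1568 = 0.04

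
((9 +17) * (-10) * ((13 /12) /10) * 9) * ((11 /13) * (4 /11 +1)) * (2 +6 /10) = -1521 /2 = -760.50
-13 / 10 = -1.30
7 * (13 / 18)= 91 / 18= 5.06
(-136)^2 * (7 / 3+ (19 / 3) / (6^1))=564128 / 9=62680.89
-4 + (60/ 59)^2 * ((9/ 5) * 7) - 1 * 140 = -455904/ 3481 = -130.97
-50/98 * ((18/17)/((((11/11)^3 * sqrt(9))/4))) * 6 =-3600/833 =-4.32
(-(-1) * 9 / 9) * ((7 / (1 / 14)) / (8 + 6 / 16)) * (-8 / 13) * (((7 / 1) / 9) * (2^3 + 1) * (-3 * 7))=921984 / 871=1058.54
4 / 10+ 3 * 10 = 152 / 5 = 30.40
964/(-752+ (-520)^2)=0.00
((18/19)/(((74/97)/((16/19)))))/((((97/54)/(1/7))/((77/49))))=85536/654493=0.13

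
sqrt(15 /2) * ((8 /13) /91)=4 * sqrt(30) /1183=0.02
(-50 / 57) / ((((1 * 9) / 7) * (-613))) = 350 / 314469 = 0.00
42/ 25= 1.68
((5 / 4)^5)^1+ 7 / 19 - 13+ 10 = 8175 / 19456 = 0.42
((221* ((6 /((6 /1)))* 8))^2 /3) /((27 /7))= 21880768 /81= 270132.94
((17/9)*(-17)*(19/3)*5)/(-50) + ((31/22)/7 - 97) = -794819/10395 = -76.46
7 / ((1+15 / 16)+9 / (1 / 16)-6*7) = 112 / 1663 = 0.07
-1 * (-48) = 48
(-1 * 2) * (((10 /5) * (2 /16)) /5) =-1 /10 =-0.10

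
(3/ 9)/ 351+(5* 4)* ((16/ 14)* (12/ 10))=202183/ 7371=27.43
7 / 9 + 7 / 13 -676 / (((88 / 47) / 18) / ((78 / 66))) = -108713093 / 14157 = -7679.11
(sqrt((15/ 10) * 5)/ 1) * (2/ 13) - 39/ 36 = -13/ 12+sqrt(30)/ 13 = -0.66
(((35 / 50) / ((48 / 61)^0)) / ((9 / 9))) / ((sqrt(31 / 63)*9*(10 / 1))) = 7*sqrt(217) / 9300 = 0.01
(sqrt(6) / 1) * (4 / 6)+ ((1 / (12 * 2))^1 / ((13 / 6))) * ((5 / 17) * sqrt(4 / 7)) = 5 * sqrt(7) / 3094+ 2 * sqrt(6) / 3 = 1.64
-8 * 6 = -48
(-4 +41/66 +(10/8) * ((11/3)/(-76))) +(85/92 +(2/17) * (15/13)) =-121333723/50992656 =-2.38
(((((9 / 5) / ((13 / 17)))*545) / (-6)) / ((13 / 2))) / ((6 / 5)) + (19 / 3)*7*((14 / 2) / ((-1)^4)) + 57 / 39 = 288365 / 1014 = 284.38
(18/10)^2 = 81/25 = 3.24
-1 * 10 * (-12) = 120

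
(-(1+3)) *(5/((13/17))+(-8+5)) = -184/13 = -14.15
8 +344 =352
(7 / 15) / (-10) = -7 / 150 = -0.05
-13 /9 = -1.44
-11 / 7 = -1.57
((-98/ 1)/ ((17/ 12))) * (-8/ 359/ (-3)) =-3136/ 6103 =-0.51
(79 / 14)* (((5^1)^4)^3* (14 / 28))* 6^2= 173583984375 / 7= 24797712053.57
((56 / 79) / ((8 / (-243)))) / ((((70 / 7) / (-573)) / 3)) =2924019 / 790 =3701.29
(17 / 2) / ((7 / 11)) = 187 / 14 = 13.36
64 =64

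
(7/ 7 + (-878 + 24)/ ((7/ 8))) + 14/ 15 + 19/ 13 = -189658/ 195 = -972.61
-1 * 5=-5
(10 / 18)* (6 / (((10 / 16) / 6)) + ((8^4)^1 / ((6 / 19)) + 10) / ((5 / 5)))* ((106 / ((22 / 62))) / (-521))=-642656164 / 154737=-4153.22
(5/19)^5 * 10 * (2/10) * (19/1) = 6250/130321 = 0.05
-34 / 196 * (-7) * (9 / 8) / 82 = 153 / 9184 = 0.02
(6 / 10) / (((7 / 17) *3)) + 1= 52 / 35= 1.49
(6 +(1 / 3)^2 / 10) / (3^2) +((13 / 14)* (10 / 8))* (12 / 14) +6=608273 / 79380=7.66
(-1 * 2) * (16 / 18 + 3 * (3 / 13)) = -370 / 117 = -3.16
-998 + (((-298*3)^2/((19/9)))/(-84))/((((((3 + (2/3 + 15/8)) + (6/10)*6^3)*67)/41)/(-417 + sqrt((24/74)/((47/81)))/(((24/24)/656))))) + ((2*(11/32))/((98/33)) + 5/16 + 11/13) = 3161816502465665/420812208544 - 34823927358720*sqrt(5217)/251302345693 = -2495.42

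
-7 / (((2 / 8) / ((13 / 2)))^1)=-182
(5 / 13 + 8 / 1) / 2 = 109 / 26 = 4.19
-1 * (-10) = 10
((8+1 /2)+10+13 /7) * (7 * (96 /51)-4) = 22230 /119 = 186.81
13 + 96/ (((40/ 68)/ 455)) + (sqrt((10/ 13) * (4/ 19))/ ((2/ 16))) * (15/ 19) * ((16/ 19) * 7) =74283.98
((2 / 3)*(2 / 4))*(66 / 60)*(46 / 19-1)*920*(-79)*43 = -30939876 / 19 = -1628414.53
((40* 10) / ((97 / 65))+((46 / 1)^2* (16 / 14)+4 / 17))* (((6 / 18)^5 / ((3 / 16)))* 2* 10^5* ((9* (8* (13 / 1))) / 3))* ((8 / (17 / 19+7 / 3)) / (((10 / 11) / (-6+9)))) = 71899182417920000 / 2389401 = 30090881529.69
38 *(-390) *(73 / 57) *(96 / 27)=-607360 / 9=-67484.44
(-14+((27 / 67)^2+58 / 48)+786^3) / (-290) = -1674440.15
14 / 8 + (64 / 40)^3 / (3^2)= 9923 / 4500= 2.21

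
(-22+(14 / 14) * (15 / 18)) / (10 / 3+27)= -127 / 182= -0.70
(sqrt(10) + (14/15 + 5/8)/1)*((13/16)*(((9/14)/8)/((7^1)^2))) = 7293/3512320 + 117*sqrt(10)/87808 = 0.01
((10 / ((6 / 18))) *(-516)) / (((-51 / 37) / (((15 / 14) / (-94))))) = -715950 / 5593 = -128.01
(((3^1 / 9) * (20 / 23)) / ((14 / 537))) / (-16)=-0.69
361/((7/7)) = 361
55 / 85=0.65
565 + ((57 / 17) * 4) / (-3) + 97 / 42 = 401867 / 714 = 562.84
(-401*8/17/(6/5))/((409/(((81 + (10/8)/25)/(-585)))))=650021/12202515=0.05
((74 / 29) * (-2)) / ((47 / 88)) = -9.56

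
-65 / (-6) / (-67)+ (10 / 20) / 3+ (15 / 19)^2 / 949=387814 / 68860389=0.01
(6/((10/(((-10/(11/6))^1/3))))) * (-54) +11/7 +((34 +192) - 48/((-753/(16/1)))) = 5556521/19327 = 287.50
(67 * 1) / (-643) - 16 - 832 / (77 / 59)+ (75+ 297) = -13942827 / 49511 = -281.61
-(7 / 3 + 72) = -223 / 3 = -74.33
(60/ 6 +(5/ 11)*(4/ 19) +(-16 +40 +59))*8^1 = 155656/ 209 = 744.77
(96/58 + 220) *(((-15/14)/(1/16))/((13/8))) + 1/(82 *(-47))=-2338.34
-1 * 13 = -13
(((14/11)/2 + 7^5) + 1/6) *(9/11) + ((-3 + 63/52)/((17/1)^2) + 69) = 25131636249/1818388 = 13820.83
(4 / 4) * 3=3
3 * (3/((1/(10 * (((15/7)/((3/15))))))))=6750/7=964.29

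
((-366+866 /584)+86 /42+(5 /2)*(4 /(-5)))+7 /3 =-2220619 /6132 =-362.14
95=95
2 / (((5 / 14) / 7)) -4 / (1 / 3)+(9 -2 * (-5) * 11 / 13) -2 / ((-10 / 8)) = 3007 / 65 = 46.26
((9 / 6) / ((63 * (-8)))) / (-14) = 1 / 4704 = 0.00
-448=-448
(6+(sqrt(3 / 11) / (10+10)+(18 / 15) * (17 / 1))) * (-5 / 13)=-132 / 13-sqrt(33) / 572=-10.16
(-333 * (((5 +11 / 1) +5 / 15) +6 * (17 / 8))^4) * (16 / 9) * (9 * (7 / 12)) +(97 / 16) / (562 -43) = -664733513706515 / 298944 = -2223605470.28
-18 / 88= -9 / 44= -0.20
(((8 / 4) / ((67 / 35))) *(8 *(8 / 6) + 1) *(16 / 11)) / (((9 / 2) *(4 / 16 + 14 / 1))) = 0.28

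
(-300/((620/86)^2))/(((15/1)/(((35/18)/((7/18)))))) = -1849/961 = -1.92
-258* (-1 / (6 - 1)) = 258 / 5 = 51.60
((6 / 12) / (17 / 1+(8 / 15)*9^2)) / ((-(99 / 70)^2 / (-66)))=0.27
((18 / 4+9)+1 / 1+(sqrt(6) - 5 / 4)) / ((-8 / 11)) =-583 / 32 - 11 * sqrt(6) / 8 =-21.59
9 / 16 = 0.56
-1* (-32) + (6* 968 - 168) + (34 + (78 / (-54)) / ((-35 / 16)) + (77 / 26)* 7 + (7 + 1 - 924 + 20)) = 39569093 / 8190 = 4831.39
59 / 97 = 0.61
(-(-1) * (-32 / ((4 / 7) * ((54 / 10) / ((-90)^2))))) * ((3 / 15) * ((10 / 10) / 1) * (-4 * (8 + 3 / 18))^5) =50619564620800 / 81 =624932896553.09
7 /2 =3.50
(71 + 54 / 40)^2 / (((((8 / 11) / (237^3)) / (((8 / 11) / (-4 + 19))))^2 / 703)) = 28982774236924313612127 / 10000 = 2898277423692431361.21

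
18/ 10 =9/ 5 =1.80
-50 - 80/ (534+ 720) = -31390/ 627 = -50.06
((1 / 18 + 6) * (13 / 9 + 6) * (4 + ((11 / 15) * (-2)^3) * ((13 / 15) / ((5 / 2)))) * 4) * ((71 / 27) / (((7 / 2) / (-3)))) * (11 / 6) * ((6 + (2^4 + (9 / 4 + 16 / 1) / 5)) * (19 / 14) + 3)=-1590124335613 / 28704375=-55396.58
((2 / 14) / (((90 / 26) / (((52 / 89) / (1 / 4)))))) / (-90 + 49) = -2704 / 1149435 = -0.00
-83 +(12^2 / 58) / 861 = -83.00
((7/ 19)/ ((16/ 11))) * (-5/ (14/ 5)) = -0.45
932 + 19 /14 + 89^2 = 123961 /14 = 8854.36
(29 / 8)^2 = 841 / 64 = 13.14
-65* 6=-390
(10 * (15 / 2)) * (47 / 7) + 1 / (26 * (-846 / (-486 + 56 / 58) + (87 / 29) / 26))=92207212 / 183099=503.59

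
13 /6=2.17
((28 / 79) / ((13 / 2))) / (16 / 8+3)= 56 / 5135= 0.01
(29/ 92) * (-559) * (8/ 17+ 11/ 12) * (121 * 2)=-555113273/ 9384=-59155.29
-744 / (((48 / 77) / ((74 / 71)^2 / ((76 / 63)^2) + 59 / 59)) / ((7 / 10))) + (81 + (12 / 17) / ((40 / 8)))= -3410280356593 / 2474929360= -1377.93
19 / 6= 3.17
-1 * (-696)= 696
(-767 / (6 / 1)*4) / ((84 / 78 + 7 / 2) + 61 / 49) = -1954316 / 22251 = -87.83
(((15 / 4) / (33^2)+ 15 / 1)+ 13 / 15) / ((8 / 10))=115217 / 5808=19.84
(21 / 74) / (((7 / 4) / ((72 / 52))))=108 / 481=0.22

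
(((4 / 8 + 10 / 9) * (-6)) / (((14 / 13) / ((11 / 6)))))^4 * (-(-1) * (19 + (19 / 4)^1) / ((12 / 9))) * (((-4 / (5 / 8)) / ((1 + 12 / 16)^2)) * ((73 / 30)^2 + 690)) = -3519591523467468437131 / 1852548213600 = -1899865006.28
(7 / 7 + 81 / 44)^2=15625 / 1936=8.07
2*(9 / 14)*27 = 243 / 7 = 34.71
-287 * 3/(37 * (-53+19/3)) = 369/740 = 0.50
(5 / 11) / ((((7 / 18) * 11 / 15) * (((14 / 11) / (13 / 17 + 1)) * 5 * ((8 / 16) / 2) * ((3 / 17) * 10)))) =540 / 539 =1.00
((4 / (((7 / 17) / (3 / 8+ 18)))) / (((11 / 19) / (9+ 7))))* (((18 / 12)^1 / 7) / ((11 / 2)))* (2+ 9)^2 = 23256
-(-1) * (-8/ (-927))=8/ 927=0.01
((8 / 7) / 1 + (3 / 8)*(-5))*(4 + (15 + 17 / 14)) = -11603 / 784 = -14.80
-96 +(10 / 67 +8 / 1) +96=546 / 67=8.15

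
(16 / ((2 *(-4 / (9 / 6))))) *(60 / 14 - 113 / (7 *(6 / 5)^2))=20.77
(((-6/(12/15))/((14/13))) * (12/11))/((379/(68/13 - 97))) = 53685/29183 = 1.84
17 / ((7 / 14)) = 34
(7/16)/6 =7/96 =0.07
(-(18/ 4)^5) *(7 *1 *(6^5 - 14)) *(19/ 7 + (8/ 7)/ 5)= -23604424407/ 80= -295055305.09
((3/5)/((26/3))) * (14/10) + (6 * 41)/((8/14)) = 139944/325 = 430.60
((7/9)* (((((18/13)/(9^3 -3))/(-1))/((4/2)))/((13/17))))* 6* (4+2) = -714/20449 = -0.03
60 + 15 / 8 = 495 / 8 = 61.88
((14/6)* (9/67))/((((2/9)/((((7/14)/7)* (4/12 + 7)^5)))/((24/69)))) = 10307264/13869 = 743.19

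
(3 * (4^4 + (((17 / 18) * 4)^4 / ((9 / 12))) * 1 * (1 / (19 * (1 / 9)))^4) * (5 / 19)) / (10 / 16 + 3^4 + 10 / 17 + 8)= 71693672960 / 30379258631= 2.36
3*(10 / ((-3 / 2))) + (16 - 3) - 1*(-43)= 36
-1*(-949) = 949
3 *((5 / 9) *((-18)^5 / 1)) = -3149280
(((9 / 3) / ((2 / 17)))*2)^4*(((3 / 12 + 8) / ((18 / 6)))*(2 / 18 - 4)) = -289400265 / 4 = -72350066.25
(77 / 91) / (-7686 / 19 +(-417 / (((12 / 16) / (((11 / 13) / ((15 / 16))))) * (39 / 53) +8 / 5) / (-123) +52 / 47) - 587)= -166160082253 / 194188716134075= -0.00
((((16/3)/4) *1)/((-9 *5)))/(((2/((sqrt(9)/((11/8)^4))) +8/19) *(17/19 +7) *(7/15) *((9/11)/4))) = -65060864/4639916925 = -0.01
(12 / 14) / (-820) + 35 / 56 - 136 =-1554117 / 11480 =-135.38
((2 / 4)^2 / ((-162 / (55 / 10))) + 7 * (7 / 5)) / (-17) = -63449 / 110160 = -0.58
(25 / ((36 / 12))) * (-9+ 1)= -66.67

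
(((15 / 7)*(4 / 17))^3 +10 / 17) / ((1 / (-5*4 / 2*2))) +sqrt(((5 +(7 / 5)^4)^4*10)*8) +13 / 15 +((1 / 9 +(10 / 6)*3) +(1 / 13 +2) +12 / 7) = 694.65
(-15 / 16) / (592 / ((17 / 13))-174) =-255 / 75808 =-0.00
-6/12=-1/2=-0.50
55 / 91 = 0.60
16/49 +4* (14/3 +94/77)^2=7415824/53361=138.97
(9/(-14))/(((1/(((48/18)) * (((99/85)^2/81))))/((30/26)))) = -4356/131495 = -0.03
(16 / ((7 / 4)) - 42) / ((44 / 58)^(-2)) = -111320 / 5887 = -18.91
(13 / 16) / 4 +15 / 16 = 73 / 64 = 1.14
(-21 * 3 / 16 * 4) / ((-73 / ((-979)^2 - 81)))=15094170 / 73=206769.45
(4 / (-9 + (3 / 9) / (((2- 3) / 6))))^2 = 16 / 121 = 0.13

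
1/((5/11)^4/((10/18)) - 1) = -14641/13516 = -1.08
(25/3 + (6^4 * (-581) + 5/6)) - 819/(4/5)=-9047887/12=-753990.58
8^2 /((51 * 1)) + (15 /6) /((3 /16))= 248 /17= 14.59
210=210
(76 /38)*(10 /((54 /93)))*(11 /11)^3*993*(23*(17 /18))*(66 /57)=441325610 /513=860283.84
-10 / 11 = -0.91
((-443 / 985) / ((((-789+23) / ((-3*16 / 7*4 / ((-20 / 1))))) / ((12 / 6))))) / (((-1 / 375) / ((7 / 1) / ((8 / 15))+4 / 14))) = -29942370 / 3697099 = -8.10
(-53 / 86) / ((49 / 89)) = -4717 / 4214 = -1.12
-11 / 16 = -0.69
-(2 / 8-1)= 3 / 4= 0.75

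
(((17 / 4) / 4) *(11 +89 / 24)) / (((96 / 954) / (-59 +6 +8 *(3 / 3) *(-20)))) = -67745289 / 2048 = -33078.75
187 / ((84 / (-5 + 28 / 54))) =-22627 / 2268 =-9.98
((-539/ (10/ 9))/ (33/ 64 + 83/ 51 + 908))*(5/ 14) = -565488/ 2970707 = -0.19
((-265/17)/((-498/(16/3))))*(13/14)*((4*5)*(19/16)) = 327275/88893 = 3.68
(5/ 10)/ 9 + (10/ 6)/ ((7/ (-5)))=-143/ 126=-1.13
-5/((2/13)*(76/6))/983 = -195/74708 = -0.00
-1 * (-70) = 70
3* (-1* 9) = -27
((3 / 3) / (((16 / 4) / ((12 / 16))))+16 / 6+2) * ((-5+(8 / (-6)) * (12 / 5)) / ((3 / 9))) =-9553 / 80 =-119.41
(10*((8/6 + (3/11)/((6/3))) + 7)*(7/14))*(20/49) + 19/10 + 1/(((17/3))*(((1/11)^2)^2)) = 2602.89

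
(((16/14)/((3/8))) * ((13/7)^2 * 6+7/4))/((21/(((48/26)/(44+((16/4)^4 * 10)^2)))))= 140768/153419167629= 0.00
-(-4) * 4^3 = 256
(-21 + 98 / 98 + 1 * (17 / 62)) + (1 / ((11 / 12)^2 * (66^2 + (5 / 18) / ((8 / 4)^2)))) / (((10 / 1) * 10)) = -1160323443571 / 58822619350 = -19.73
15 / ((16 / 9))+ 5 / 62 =8.52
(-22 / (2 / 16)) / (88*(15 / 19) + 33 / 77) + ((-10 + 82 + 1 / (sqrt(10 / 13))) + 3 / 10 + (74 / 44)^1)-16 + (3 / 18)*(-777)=-75714379 / 1022670 + sqrt(130) / 10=-72.90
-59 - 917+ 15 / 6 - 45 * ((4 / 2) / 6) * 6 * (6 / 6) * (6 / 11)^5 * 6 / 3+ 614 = -118595029 / 322102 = -368.19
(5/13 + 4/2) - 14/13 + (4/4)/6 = 115/78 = 1.47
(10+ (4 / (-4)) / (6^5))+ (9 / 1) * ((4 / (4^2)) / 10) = 10.22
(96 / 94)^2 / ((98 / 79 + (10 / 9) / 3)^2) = 655155216 / 1629979129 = 0.40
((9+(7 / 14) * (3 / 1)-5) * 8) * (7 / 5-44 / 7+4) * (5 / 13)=-1364 / 91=-14.99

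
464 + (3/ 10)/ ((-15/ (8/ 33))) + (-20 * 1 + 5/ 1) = 370421/ 825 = 449.00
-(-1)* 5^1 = 5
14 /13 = 1.08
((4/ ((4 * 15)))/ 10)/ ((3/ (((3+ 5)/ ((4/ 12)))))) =4/ 75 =0.05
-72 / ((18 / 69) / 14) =-3864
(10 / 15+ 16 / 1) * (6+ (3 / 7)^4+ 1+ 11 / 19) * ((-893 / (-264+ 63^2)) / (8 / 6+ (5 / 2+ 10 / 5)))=-21763068 / 4151329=-5.24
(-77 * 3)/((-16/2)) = 231/8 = 28.88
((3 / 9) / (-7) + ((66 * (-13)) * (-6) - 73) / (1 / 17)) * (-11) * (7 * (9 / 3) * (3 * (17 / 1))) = -1016405214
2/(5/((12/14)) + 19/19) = 12/41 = 0.29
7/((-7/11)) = -11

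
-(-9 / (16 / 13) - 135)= 2277 / 16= 142.31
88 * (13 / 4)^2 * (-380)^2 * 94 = 12616661200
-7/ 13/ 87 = -7/ 1131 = -0.01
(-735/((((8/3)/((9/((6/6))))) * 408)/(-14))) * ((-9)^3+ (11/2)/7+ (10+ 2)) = -66328605/1088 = -60963.79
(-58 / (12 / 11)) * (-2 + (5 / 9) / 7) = 38599 / 378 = 102.11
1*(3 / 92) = 3 / 92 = 0.03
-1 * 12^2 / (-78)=24 / 13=1.85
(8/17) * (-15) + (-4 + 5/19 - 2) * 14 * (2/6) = -32782/969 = -33.83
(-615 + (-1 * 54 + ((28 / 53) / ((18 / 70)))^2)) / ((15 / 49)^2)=-363166858901 / 51194025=-7093.93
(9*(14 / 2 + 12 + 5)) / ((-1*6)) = -36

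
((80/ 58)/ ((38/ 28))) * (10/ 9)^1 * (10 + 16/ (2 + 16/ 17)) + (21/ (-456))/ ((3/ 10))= 342811/ 19836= 17.28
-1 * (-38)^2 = -1444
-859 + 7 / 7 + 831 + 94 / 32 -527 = -551.06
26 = 26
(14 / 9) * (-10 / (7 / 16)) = -320 / 9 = -35.56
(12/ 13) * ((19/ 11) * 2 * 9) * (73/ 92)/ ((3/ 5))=124830/ 3289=37.95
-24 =-24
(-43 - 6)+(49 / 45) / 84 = -26453 / 540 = -48.99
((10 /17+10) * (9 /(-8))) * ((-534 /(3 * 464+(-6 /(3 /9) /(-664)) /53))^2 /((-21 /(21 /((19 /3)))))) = 5959559958144480 /21531124352012507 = 0.28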